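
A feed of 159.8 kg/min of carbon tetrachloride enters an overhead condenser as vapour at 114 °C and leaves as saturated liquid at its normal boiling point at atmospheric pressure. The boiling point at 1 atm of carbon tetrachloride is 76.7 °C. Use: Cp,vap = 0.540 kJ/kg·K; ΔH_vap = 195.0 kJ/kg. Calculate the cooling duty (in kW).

Q_c = 573 kW

vapour 114→76.7 °C: -20.142 kJ/kg
condensation at 76.7 °C: -195 kJ/kg
Δh = -20.142 + -195 = -215.14 kJ/kg
Q = ṁ·Δh = 159.8 kg/min × -215.14 kJ/kg = -34380 kJ/min
|Q| = 572.99 kW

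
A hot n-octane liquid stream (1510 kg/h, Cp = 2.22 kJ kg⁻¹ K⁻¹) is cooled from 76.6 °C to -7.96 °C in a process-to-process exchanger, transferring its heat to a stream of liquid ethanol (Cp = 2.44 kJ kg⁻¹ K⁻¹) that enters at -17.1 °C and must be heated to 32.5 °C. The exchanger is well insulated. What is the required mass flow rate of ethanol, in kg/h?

Heat released by hot stream: Q = 1510 × 2.22 × (76.6 − -7.96) = 283460 kJ/h
Energy balance on cold side (adiabatic exchanger): Q = ṁ_c·Cp_c·(T_c,out − T_c,in)
ṁ_c = 283460 / [2.44 × (32.5 − -17.1)] = 2342.2 kg/h

ṁ_c = 2340 kg/h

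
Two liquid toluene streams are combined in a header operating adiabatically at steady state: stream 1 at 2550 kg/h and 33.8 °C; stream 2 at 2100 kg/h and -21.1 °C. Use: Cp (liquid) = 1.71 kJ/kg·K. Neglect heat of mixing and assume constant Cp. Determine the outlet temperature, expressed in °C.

Adiabatic, steady state ⇒ Σ ṁᵢCp,ᵢ(T_out − Tᵢ) = 0
T_out = Σ ṁᵢCp,ᵢTᵢ / Σ ṁᵢCp,ᵢ
      = 71615 / 7951.5 = 9.0065 °C

T_out = 9.01 °C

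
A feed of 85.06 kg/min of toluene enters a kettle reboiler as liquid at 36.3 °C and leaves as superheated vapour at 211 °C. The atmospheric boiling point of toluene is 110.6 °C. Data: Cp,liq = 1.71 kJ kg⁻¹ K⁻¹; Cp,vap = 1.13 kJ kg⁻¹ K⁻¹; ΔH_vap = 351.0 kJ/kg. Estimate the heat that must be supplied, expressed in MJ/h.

Q = 3020 MJ/h

liquid 36.3→110.6 °C: 127.05 kJ/kg
vaporisation at 110.6 °C: 351 kJ/kg
vapour 110.6→211 °C: 113.45 kJ/kg
Δh = 127.05 + 351 + 113.45 = 591.5 kJ/kg
Q = ṁ·Δh = 85.06 kg/min × 591.5 kJ/kg = 50313 kJ/min
|Q| = 838.56 kW = 3018.8 MJ/h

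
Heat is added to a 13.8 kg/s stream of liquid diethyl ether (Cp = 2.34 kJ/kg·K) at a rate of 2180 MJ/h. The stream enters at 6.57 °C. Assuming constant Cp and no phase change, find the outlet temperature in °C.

Q = 2180 MJ/h = 605.56 kJ/s
ΔT = Q/(ṁ·Cp) = 605.56/(13.8×2.34) = 18.752 K
T_out = 6.57 + 18.752 = 25.322 °C

T_out = 25.3 °C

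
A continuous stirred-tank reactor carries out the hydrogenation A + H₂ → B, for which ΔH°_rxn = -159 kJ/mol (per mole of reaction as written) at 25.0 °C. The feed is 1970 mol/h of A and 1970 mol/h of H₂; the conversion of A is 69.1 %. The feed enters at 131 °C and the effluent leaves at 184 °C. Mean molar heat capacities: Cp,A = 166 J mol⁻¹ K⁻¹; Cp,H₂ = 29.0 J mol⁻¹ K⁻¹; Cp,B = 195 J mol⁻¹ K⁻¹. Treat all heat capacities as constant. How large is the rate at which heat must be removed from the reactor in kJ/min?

Extent of reaction ξ = 0.691 × 1970 = 1361.3 mol/h
Reaction term: ξ·ΔH°_rxn = 1361.3 × -159 = -216440 kJ/h
Sensible, feed 131→25 °C: -40720 kJ/h
Outlet flows (mol/h): A 608.73, H₂ 608.73, B 1361.3
Sensible, products 25→184 °C: 61080 kJ/h
Q = ΔH = -196080 kJ/h = -54.467 kW
Heat removed = 3268 kJ/min

Q_out = 3270 kJ/min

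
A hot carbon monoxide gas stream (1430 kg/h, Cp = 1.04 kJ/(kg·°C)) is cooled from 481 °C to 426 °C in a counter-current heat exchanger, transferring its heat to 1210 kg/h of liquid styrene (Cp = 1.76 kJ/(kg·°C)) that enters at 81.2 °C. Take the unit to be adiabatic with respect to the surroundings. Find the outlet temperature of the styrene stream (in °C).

T_c,out = 120 °C

Heat released by hot stream: Q = 1430 × 1.04 × (481 − 426) = 81796 kJ/h
Energy balance on cold side (adiabatic exchanger): Q = ṁ_c·Cp_c·(T_c,out − T_c,in)
T_c,out = 81.2 + 81796/(1210 × 1.76) = 119.61 °C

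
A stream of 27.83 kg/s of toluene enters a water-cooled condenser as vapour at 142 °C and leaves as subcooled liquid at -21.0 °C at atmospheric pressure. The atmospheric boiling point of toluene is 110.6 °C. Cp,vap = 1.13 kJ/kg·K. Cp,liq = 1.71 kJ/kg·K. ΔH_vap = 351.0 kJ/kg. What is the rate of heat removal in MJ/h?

Q_c = 61300 MJ/h

vapour 142→110.6 °C: -35.482 kJ/kg
condensation at 110.6 °C: -351 kJ/kg
liquid 110.6→-21.0 °C: -225.04 kJ/kg
Δh = -35.482 + -351 + -225.04 = -611.52 kJ/kg
Q = ṁ·Δh = 27.83 kg/s × -611.52 kJ/kg = -17019 kJ/s
|Q| = 17019 kW = 61267 MJ/h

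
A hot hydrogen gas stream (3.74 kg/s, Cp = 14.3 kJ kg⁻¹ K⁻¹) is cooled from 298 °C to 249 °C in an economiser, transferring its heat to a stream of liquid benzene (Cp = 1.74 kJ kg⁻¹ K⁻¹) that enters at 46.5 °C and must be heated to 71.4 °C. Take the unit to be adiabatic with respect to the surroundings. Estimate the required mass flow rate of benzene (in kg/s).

Heat released by hot stream: Q = 3.74 × 14.3 × (298 − 249) = 2620.6 kJ/s
Energy balance on cold side (adiabatic exchanger): Q = ṁ_c·Cp_c·(T_c,out − T_c,in)
ṁ_c = 2620.6 / [1.74 × (71.4 − 46.5)] = 60.486 kg/s

ṁ_c = 60.5 kg/s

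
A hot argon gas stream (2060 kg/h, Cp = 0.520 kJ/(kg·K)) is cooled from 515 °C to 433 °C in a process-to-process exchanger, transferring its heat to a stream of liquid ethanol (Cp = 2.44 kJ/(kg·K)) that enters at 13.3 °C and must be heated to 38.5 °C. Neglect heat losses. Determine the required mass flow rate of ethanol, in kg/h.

Heat released by hot stream: Q = 2060 × 0.520 × (515 − 433) = 87838 kJ/h
Energy balance on cold side (adiabatic exchanger): Q = ṁ_c·Cp_c·(T_c,out − T_c,in)
ṁ_c = 87838 / [2.44 × (38.5 − 13.3)] = 1428.5 kg/h

ṁ_c = 1430 kg/h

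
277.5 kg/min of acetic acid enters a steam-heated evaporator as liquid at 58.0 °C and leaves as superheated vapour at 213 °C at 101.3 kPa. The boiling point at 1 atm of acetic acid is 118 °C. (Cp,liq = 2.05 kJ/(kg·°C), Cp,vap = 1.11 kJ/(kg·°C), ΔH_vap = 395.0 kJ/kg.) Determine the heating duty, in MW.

liquid 58.0→118 °C: 123 kJ/kg
vaporisation at 118 °C: 395 kJ/kg
vapour 118→213 °C: 105.45 kJ/kg
Δh = 123 + 395 + 105.45 = 623.45 kJ/kg
Q = ṁ·Δh = 277.5 kg/min × 623.45 kJ/kg = 173010 kJ/min
|Q| = 2883.5 kW = 2.8835 MW

Q = 2.88 MW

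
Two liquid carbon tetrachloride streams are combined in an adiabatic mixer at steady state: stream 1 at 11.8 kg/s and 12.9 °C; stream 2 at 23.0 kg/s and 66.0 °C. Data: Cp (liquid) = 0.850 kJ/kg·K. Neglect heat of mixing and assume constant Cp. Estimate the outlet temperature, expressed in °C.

T_out = 48.0 °C

No heat crosses the boundary, so H_out = H_in.
Σ ṁᵢCp,ᵢTᵢ = 11.8×0.850×12.9 + 23.0×0.850×66.0 = 1419.7
Σ ṁᵢCp,ᵢ = 11.8×0.850 + 23.0×0.850 = 29.58
T_out = 1419.7 / 29.58 = 47.995 °C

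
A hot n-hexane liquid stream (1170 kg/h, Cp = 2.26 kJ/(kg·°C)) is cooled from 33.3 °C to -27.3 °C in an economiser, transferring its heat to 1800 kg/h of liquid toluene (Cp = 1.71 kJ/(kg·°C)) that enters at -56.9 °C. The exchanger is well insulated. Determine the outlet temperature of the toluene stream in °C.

Heat released by hot stream: Q = 1170 × 2.26 × (33.3 − -27.3) = 160240 kJ/h
Energy balance on cold side (adiabatic exchanger): Q = ṁ_c·Cp_c·(T_c,out − T_c,in)
T_c,out = -56.9 + 160240/(1800 × 1.71) = -4.8407 °C

T_c,out = -4.84 °C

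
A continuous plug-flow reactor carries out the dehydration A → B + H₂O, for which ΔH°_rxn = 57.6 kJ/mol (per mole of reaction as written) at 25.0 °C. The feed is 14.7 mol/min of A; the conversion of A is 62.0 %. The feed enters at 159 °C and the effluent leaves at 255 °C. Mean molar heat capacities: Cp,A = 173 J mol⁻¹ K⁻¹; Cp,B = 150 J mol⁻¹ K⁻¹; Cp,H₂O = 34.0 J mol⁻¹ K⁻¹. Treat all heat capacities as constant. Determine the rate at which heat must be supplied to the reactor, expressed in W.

Extent of reaction ξ = 0.620 × 14.7 = 9.114 mol/min
Reaction term: ξ·ΔH°_rxn = 9.114 × 57.6 = 524.97 kJ/min
Sensible, feed 159→25 °C: -340.78 kJ/min
Outlet flows (mol/min): A 5.586, B 9.114, H₂O 9.114
Sensible, products 25→255 °C: 607.97 kJ/min
Q = ΔH = 792.16 kJ/min = 13.203 kW
Heat supplied = 13203 W

Q_in = 13200 W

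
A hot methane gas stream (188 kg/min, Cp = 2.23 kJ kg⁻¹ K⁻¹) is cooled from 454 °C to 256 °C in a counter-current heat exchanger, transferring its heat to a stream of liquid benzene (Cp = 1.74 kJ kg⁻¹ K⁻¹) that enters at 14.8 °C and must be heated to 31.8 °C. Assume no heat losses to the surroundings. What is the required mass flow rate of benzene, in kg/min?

Heat released by hot stream: Q = 188 × 2.23 × (454 − 256) = 83010 kJ/min
Energy balance on cold side (adiabatic exchanger): Q = ṁ_c·Cp_c·(T_c,out − T_c,in)
ṁ_c = 83010 / [1.74 × (31.8 − 14.8)] = 2806.3 kg/min

ṁ_c = 2810 kg/min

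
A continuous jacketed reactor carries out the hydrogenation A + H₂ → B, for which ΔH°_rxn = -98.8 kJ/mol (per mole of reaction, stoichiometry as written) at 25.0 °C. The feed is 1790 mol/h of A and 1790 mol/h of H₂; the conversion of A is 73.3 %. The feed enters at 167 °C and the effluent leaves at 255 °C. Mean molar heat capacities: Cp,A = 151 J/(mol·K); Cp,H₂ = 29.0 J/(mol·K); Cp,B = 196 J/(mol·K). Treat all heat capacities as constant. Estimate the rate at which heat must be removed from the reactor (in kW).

Extent of reaction ξ = 0.733 × 1790 = 1312.1 mol/h
Reaction term: ξ·ΔH°_rxn = 1312.1 × -98.8 = -129630 kJ/h
Sensible, feed 167→25 °C: -45752 kJ/h
Outlet flows (mol/h): A 477.93, H₂ 477.93, B 1312.1
Sensible, products 25→255 °C: 78934 kJ/h
Q = ΔH = -96450 kJ/h = -26.792 kW
Heat removed = 26.792 kW

Q_out = 26.8 kW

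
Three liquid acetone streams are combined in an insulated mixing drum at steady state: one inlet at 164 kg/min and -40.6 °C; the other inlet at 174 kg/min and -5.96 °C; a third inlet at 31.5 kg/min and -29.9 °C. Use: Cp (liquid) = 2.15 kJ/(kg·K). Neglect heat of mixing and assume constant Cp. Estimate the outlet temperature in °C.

T_out = -23.4 °C

Adiabatic, steady state ⇒ Σ ṁᵢCp,ᵢ(T_out − Tᵢ) = 0
T_out = Σ ṁᵢCp,ᵢTᵢ / Σ ṁᵢCp,ᵢ
      = -18570 / 794.42 = -23.376 °C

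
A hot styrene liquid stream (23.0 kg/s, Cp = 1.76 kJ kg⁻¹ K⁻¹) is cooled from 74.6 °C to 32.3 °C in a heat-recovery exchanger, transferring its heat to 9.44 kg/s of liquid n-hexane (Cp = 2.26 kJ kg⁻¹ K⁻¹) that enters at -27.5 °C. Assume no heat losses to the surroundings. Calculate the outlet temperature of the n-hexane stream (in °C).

Heat released by hot stream: Q = 23.0 × 1.76 × (74.6 − 32.3) = 1712.3 kJ/s
Energy balance on cold side (adiabatic exchanger): Q = ṁ_c·Cp_c·(T_c,out − T_c,in)
T_c,out = -27.5 + 1712.3/(9.44 × 2.26) = 52.76 °C

T_c,out = 52.8 °C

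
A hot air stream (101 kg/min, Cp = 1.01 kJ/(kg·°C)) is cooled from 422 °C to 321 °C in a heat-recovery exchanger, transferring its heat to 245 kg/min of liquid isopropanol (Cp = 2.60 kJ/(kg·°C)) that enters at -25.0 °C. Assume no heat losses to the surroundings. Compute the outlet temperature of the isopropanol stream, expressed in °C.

Heat released by hot stream: Q = 101 × 1.01 × (422 − 321) = 10303 kJ/min
Energy balance on cold side (adiabatic exchanger): Q = ṁ_c·Cp_c·(T_c,out − T_c,in)
T_c,out = -25.0 + 10303/(245 × 2.60) = -8.8257 °C

T_c,out = -8.83 °C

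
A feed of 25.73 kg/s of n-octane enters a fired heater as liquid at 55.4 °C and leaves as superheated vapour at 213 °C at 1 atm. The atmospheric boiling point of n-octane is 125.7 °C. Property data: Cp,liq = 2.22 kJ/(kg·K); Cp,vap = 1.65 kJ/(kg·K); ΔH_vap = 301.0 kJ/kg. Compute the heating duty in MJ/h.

liquid 55.4→125.7 °C: 156.07 kJ/kg
vaporisation at 125.7 °C: 301 kJ/kg
vapour 125.7→213 °C: 144.04 kJ/kg
Δh = 156.07 + 301 + 144.04 = 601.11 kJ/kg
Q = ṁ·Δh = 25.73 kg/s × 601.11 kJ/kg = 15467 kJ/s
|Q| = 15467 kW = 55680 MJ/h

Q = 55700 MJ/h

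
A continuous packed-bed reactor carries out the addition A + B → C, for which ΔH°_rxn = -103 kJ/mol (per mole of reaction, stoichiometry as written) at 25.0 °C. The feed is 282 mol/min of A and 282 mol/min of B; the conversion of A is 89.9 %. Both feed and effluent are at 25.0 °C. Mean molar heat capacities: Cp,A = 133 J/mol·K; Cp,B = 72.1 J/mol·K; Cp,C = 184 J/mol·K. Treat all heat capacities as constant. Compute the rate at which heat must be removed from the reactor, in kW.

Extent of reaction ξ = 0.899 × 282 = 253.52 mol/min
Reaction term: ξ·ΔH°_rxn = 253.52 × -103 = -26112 kJ/min
Q = ΔH = -26112 kJ/min = -435.21 kW
Heat removed = 435.21 kW

Q_out = 435 kW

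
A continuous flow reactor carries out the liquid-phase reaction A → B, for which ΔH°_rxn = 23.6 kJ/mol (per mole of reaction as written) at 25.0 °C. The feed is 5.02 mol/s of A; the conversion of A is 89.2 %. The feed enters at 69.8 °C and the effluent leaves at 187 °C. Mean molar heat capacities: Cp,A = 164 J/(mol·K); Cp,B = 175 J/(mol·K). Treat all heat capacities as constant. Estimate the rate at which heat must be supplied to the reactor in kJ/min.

Q_in = 12600 kJ/min

Extent of reaction ξ = 0.892 × 5.02 = 4.4778 mol/s
Reaction term: ξ·ΔH°_rxn = 4.4778 × 23.6 = 105.68 kJ/s
Sensible, feed 69.8→25 °C: -36.883 kJ/s
Outlet flows (mol/s): A 0.54216, B 4.4778
Sensible, products 25→187 °C: 141.35 kJ/s
Q = ΔH = 210.14 kJ/s = 210.14 kW
Heat supplied = 12609 kJ/min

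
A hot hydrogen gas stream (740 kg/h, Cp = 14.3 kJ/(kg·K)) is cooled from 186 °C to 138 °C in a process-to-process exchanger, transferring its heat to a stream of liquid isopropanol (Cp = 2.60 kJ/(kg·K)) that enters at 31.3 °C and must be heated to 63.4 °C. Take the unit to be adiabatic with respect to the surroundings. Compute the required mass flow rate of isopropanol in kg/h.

ṁ_c = 6090 kg/h

Heat released by hot stream: Q = 740 × 14.3 × (186 − 138) = 507940 kJ/h
Energy balance on cold side (adiabatic exchanger): Q = ṁ_c·Cp_c·(T_c,out − T_c,in)
ṁ_c = 507940 / [2.60 × (63.4 − 31.3)] = 6086 kg/h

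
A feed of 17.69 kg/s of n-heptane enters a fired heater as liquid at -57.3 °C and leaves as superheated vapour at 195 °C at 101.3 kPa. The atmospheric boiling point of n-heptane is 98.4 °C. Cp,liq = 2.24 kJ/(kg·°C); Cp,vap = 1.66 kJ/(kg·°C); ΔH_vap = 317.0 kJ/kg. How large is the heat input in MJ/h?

liquid -57.3→98.4 °C: 348.77 kJ/kg
vaporisation at 98.4 °C: 317 kJ/kg
vapour 98.4→195 °C: 160.36 kJ/kg
Δh = 348.77 + 317 + 160.36 = 826.12 kJ/kg
Q = ṁ·Δh = 17.69 kg/s × 826.12 kJ/kg = 14614 kJ/s
|Q| = 14614 kW = 52611 MJ/h

Q = 52600 MJ/h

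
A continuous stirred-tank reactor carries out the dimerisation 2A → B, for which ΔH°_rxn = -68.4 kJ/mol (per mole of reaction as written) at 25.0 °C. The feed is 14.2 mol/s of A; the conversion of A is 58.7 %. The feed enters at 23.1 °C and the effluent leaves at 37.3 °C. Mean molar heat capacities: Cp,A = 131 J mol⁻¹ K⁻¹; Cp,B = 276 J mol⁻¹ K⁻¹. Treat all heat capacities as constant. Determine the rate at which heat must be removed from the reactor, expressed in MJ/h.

Extent of reaction ξ = 0.587 × 14.2 / 2 = 4.1677 mol/s
Reaction term: ξ·ΔH°_rxn = 4.1677 × -68.4 = -285.07 kJ/s
Sensible, feed 23.1→25 °C: 3.5344 kJ/s
Outlet flows (mol/s): A 5.8646, B 4.1677
Sensible, products 25→37.3 °C: 23.598 kJ/s
Q = ΔH = -257.94 kJ/s = -257.94 kW
Heat removed = 928.58 MJ/h

Q_out = 929 MJ/h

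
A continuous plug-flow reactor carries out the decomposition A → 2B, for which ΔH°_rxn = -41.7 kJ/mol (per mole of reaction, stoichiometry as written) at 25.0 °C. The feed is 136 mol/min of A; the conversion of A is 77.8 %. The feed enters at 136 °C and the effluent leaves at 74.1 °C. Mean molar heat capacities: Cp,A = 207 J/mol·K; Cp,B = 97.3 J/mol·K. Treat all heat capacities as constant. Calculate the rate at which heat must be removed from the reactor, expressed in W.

Extent of reaction ξ = 0.778 × 136 = 105.81 mol/min
Reaction term: ξ·ΔH°_rxn = 105.81 × -41.7 = -4412.2 kJ/min
Sensible, feed 136→25 °C: -3124.9 kJ/min
Outlet flows (mol/min): A 30.192, B 211.62
Sensible, products 25→74.1 °C: 1317.8 kJ/min
Q = ΔH = -6219.2 kJ/min = -103.65 kW
Heat removed = 103650 W

Q_out = 104000 W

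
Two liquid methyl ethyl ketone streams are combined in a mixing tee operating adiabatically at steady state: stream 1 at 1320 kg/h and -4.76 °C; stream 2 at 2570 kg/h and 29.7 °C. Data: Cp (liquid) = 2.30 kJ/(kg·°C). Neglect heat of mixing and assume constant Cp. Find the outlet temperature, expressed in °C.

Energy balance with Q = 0: Σ ṁᵢCp,ᵢ(T_out − Tᵢ) = 0
Σ ṁᵢCp,ᵢTᵢ = 1320×2.30×-4.76 + 2570×2.30×29.7 = 161110
Σ ṁᵢCp,ᵢ = 1320×2.30 + 2570×2.30 = 8947
T_out = 161110 / 8947 = 18.007 °C

T_out = 18.0 °C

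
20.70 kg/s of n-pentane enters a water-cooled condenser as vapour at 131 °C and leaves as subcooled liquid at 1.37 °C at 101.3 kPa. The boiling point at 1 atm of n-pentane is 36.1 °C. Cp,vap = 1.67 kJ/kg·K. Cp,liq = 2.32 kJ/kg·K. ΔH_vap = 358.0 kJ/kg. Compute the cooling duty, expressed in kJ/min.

vapour 131→36.1 °C: -158.48 kJ/kg
condensation at 36.1 °C: -358 kJ/kg
liquid 36.1→1.37 °C: -80.574 kJ/kg
Δh = -158.48 + -358 + -80.574 = -597.06 kJ/kg
Q = ṁ·Δh = 20.70 kg/s × -597.06 kJ/kg = -12359 kJ/s
|Q| = 12359 kW = 741540 kJ/min

Q_c = 742000 kJ/min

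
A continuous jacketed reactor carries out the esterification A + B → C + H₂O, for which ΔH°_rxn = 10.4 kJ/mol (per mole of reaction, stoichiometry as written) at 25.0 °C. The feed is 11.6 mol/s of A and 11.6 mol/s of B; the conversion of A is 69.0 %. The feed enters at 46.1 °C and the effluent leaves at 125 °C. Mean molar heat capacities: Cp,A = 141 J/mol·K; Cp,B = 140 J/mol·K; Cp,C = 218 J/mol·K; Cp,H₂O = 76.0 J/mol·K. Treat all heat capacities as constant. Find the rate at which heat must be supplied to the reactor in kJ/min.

Q_in = 21000 kJ/min

Extent of reaction ξ = 0.690 × 11.6 = 8.004 mol/s
Reaction term: ξ·ΔH°_rxn = 8.004 × 10.4 = 83.242 kJ/s
Sensible, feed 46.1→25 °C: -68.778 kJ/s
Outlet flows (mol/s): A 3.596, B 3.596, C 8.004, H₂O 8.004
Sensible, products 25→125 °C: 336.37 kJ/s
Q = ΔH = 350.83 kJ/s = 350.83 kW
Heat supplied = 21050 kJ/min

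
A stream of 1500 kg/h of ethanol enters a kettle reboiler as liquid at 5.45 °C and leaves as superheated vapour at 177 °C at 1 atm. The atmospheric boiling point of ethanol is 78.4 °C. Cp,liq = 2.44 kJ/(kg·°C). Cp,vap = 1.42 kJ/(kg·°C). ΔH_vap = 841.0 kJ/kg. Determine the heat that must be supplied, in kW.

liquid 5.45→78.4 °C: 178 kJ/kg
vaporisation at 78.4 °C: 841 kJ/kg
vapour 78.4→177 °C: 140.01 kJ/kg
Δh = 178 + 841 + 140.01 = 1159 kJ/kg
Q = ṁ·Δh = 1500 kg/h × 1159 kJ/kg = 1.7385e+06 kJ/h
|Q| = 482.92 kW

Q = 483 kW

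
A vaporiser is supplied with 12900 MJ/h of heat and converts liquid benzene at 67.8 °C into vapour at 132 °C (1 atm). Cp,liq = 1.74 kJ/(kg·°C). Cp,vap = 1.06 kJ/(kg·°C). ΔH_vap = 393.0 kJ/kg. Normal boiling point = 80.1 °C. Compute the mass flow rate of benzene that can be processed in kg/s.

Δh = 1.74×(80.1−67.8) + 393.0 + 1.06×(132−80.1) = 469.42 kJ/kg
Q = 12900 MJ/h = 3583.3 kJ/s = 3583.3 kJ/s
ṁ = Q/Δh = 3583.3 / 469.42 = 7.6336 kg/s

ṁ = 7.63 kg/s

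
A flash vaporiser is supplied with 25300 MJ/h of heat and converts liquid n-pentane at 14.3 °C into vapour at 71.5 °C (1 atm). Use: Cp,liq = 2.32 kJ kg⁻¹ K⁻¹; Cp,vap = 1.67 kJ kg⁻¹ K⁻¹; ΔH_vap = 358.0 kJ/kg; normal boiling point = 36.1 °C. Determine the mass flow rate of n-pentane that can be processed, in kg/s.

ṁ = 15.0 kg/s

Δh = 2.32×(36.1−14.3) + 358.0 + 1.67×(71.5−36.1) = 467.69 kJ/kg
Q = 25300 MJ/h = 7027.8 kJ/s = 7027.8 kJ/s
ṁ = Q/Δh = 7027.8 / 467.69 = 15.026 kg/s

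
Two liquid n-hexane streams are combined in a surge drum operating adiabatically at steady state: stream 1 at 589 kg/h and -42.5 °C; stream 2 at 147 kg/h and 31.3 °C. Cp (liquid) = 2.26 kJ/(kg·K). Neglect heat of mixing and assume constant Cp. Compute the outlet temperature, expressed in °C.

T_out = -27.8 °C

No heat crosses the boundary, so H_out = H_in.
T_out = Σ ṁᵢCp,ᵢTᵢ / Σ ṁᵢCp,ᵢ
      = -46175 / 1663.4 = -27.76 °C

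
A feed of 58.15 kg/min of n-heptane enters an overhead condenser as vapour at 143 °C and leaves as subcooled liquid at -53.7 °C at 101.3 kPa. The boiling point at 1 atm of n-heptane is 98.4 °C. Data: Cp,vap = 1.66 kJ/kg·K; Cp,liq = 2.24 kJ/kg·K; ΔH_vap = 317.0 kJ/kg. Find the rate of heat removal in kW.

Q_c = 709 kW

vapour 143→98.4 °C: -74.036 kJ/kg
condensation at 98.4 °C: -317 kJ/kg
liquid 98.4→-53.7 °C: -340.7 kJ/kg
Δh = -74.036 + -317 + -340.7 = -731.74 kJ/kg
Q = ṁ·Δh = 58.15 kg/min × -731.74 kJ/kg = -42551 kJ/min
|Q| = 709.18 kW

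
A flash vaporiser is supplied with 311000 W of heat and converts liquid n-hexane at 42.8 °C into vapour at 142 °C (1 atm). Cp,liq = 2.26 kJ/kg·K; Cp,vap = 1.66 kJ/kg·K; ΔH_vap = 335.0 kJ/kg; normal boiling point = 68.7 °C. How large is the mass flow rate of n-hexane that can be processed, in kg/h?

Δh = 2.26×(68.7−42.8) + 335.0 + 1.66×(142−68.7) = 515.21 kJ/kg
Q = 311000 W = 311 kJ/s = 1.1196e+06 kJ/h
ṁ = Q/Δh = 1.1196e+06 / 515.21 = 2173.1 kg/h

ṁ = 2170 kg/h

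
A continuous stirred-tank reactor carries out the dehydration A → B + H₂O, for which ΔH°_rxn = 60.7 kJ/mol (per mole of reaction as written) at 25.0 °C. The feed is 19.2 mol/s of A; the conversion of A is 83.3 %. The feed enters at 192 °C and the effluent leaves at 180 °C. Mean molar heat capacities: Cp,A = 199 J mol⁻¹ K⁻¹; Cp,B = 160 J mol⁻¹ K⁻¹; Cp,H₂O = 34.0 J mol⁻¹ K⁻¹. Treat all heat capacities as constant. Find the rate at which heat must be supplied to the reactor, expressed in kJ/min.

Q_in = 54800 kJ/min

Extent of reaction ξ = 0.833 × 19.2 = 15.994 mol/s
Reaction term: ξ·ΔH°_rxn = 15.994 × 60.7 = 970.81 kJ/s
Sensible, feed 192→25 °C: -638.07 kJ/s
Outlet flows (mol/s): A 3.2064, B 15.994, H₂O 15.994
Sensible, products 25→180 °C: 579.83 kJ/s
Q = ΔH = 912.57 kJ/s = 912.57 kW
Heat supplied = 54754 kJ/min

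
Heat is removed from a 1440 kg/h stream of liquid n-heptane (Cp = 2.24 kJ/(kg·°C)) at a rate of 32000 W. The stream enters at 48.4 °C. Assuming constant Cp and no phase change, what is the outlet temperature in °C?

Q = 32000 W = 115200 kJ/h
ΔT = Q/(ṁ·Cp) = 115200/(1440×2.24) = 35.714 K
T_out = 48.4 − 35.714 = 12.686 °C

T_out = 12.7 °C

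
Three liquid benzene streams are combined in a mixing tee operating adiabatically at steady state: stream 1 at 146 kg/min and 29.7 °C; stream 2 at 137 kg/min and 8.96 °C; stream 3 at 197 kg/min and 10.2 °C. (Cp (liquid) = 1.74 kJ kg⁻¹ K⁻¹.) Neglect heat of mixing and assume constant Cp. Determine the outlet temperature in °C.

No heat crosses the boundary, so H_out = H_in.
T_out = Σ ṁᵢCp,ᵢTᵢ / Σ ṁᵢCp,ᵢ
      = 13177 / 835.2 = 15.777 °C

T_out = 15.8 °C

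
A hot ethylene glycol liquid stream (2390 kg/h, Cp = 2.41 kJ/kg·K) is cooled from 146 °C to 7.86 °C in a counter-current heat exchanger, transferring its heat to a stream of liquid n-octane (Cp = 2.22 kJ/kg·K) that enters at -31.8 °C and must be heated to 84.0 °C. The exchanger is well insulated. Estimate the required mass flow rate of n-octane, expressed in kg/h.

Heat released by hot stream: Q = 2390 × 2.41 × (146 − 7.86) = 795670 kJ/h
Energy balance on cold side (adiabatic exchanger): Q = ṁ_c·Cp_c·(T_c,out − T_c,in)
ṁ_c = 795670 / [2.22 × (84.0 − -31.8)] = 3095.1 kg/h

ṁ_c = 3100 kg/h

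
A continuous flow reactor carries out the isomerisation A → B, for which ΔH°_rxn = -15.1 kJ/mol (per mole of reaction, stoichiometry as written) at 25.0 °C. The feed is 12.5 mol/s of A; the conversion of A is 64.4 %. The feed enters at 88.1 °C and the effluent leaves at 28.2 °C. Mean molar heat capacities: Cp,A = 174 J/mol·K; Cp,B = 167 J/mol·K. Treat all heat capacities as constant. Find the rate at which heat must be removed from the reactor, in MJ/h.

Extent of reaction ξ = 0.644 × 12.5 = 8.05 mol/s
Reaction term: ξ·ΔH°_rxn = 8.05 × -15.1 = -121.56 kJ/s
Sensible, feed 88.1→25 °C: -137.24 kJ/s
Outlet flows (mol/s): A 4.45, B 8.05
Sensible, products 25→28.2 °C: 6.7797 kJ/s
Q = ΔH = -252.02 kJ/s = -252.02 kW
Heat removed = 907.26 MJ/h

Q_out = 907 MJ/h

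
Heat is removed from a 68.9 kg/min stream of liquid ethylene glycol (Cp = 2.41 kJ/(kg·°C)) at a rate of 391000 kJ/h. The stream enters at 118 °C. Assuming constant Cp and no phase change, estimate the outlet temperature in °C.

Q = 391000 kJ/h = 6516.7 kJ/min
ΔT = Q/(ṁ·Cp) = 6516.7/(68.9×2.41) = 39.245 K
T_out = 118 − 39.245 = 78.755 °C

T_out = 78.8 °C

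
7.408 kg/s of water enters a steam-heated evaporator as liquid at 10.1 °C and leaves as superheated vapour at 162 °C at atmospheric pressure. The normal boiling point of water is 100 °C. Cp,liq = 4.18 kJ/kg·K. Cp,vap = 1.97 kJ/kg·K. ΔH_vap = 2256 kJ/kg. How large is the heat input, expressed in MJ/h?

liquid 10.1→100 °C: 375.78 kJ/kg
vaporisation at 100 °C: 2256 kJ/kg
vapour 100→162 °C: 122.14 kJ/kg
Δh = 375.78 + 2256 + 122.14 = 2753.9 kJ/kg
Q = ṁ·Δh = 7.408 kg/s × 2753.9 kJ/kg = 20401 kJ/s
|Q| = 20401 kW = 73444 MJ/h

Q = 73400 MJ/h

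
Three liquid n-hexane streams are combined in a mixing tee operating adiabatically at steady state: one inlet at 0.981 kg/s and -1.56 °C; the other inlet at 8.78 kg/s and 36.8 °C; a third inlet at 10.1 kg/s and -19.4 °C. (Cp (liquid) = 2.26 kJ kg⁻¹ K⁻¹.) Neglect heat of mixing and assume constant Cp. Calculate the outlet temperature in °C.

Adiabatic, steady state ⇒ Σ ṁᵢCp,ᵢ(T_out − Tᵢ) = 0
Σ ṁᵢCp,ᵢTᵢ = 0.981×2.26×-1.56 + 8.78×2.26×36.8 + 10.1×2.26×-19.4 = 283.93
Σ ṁᵢCp,ᵢ = 0.981×2.26 + 8.78×2.26 + 10.1×2.26 = 44.886
T_out = 283.93 / 44.886 = 6.3256 °C

T_out = 6.33 °C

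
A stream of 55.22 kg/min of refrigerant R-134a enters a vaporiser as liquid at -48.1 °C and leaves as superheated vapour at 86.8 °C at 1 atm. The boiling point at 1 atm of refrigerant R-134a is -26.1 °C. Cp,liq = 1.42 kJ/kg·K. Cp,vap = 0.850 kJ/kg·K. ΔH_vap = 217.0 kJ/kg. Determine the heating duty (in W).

Q = 317000 W

liquid -48.1→-26.1 °C: 31.24 kJ/kg
vaporisation at -26.1 °C: 217 kJ/kg
vapour -26.1→86.8 °C: 95.965 kJ/kg
Δh = 31.24 + 217 + 95.965 = 344.2 kJ/kg
Q = ṁ·Δh = 55.22 kg/min × 344.2 kJ/kg = 19007 kJ/min
|Q| = 316.78 kW = 316780 W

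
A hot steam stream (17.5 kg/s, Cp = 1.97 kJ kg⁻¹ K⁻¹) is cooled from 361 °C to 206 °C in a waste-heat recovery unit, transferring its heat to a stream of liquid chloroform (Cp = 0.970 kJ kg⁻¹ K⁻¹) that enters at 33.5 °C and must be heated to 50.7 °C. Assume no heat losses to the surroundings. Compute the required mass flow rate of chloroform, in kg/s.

Heat released by hot stream: Q = 17.5 × 1.97 × (361 − 206) = 5343.6 kJ/s
Energy balance on cold side (adiabatic exchanger): Q = ṁ_c·Cp_c·(T_c,out − T_c,in)
ṁ_c = 5343.6 / [0.970 × (50.7 − 33.5)] = 320.28 kg/s

ṁ_c = 320 kg/s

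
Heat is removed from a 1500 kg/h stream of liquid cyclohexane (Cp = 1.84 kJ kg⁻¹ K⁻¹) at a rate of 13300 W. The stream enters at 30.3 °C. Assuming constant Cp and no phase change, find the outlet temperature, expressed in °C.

Q = 13300 W = 47880 kJ/h
ΔT = Q/(ṁ·Cp) = 47880/(1500×1.84) = 17.348 K
T_out = 30.3 − 17.348 = 12.952 °C

T_out = 13.0 °C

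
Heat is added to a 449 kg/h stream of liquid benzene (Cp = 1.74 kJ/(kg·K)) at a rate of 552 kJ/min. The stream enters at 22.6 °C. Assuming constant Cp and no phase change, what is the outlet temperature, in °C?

T_out = 65.0 °C

Q = 552 kJ/min = 33120 kJ/h
ΔT = Q/(ṁ·Cp) = 33120/(449×1.74) = 42.393 K
T_out = 22.6 + 42.393 = 64.993 °C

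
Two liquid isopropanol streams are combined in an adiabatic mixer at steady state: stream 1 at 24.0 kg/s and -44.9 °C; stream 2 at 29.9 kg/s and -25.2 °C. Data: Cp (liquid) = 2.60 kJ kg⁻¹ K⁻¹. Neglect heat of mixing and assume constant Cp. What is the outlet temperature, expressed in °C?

Adiabatic, steady state ⇒ Σ ṁᵢCp,ᵢ(T_out − Tᵢ) = 0
T_out = Σ ṁᵢCp,ᵢTᵢ / Σ ṁᵢCp,ᵢ
      = -4760.8 / 140.14 = -33.972 °C

T_out = -34.0 °C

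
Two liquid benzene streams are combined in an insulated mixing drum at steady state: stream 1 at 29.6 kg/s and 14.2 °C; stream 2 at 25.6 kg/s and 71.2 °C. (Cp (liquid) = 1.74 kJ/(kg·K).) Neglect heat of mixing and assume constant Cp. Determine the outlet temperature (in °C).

T_out = 40.6 °C

No heat crosses the boundary, so H_out = H_in.
T_out = Σ ṁᵢCp,ᵢTᵢ / Σ ṁᵢCp,ᵢ
      = 3902.9 / 96.048 = 40.635 °C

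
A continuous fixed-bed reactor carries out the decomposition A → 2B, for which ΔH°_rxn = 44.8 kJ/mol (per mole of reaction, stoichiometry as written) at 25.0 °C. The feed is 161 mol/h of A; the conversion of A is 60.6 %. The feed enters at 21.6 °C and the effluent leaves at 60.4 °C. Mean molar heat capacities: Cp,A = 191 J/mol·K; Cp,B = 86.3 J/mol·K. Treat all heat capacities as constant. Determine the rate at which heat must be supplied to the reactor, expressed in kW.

Q_in = 1.53 kW

Extent of reaction ξ = 0.606 × 161 = 97.566 mol/h
Reaction term: ξ·ΔH°_rxn = 97.566 × 44.8 = 4371 kJ/h
Sensible, feed 21.6→25 °C: 104.55 kJ/h
Outlet flows (mol/h): A 63.434, B 195.13
Sensible, products 25→60.4 °C: 1025 kJ/h
Q = ΔH = 5500.5 kJ/h = 1.5279 kW
Heat supplied = 1.5279 kW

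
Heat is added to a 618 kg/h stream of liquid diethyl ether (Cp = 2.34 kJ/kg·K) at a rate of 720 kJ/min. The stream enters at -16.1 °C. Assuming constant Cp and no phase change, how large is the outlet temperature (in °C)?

T_out = 13.8 °C

Q = 720 kJ/min = 43200 kJ/h
ΔT = Q/(ṁ·Cp) = 43200/(618×2.34) = 29.873 K
T_out = -16.1 + 29.873 = 13.773 °C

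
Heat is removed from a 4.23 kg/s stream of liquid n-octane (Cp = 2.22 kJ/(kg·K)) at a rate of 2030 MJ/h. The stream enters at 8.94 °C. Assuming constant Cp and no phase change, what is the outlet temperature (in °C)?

T_out = -51.1 °C

Q = 2030 MJ/h = 563.89 kJ/s
ΔT = Q/(ṁ·Cp) = 563.89/(4.23×2.22) = 60.048 K
T_out = 8.94 − 60.048 = -51.108 °C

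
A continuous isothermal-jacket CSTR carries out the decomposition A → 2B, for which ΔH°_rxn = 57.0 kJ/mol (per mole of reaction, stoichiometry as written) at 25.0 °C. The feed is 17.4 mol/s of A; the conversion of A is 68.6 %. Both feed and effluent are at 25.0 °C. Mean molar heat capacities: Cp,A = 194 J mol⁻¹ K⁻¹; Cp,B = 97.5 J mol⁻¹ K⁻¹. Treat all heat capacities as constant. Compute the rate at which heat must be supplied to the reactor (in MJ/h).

Q_in = 2450 MJ/h

Extent of reaction ξ = 0.686 × 17.4 = 11.936 mol/s
Reaction term: ξ·ΔH°_rxn = 11.936 × 57.0 = 680.37 kJ/s
Q = ΔH = 680.37 kJ/s = 680.37 kW
Heat supplied = 2449.3 MJ/h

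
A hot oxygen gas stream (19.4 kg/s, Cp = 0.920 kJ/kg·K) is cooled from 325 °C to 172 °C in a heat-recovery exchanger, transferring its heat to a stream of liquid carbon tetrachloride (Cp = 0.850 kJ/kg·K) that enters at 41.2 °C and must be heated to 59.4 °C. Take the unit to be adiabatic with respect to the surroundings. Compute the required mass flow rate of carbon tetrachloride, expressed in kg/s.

ṁ_c = 177 kg/s

Heat released by hot stream: Q = 19.4 × 0.920 × (325 − 172) = 2730.7 kJ/s
Energy balance on cold side (adiabatic exchanger): Q = ṁ_c·Cp_c·(T_c,out − T_c,in)
ṁ_c = 2730.7 / [0.850 × (59.4 − 41.2)] = 176.52 kg/s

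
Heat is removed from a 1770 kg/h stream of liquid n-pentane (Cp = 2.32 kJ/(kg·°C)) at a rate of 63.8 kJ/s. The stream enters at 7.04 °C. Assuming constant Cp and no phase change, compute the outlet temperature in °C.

T_out = -48.9 °C

Q = 63.8 kJ/s = 229680 kJ/h
ΔT = Q/(ṁ·Cp) = 229680/(1770×2.32) = 55.932 K
T_out = 7.04 − 55.932 = -48.892 °C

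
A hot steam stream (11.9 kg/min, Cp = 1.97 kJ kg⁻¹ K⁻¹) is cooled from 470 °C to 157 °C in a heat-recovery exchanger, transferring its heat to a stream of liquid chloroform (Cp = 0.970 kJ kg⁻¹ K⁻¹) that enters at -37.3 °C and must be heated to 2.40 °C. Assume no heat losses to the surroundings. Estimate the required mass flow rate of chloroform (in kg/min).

Heat released by hot stream: Q = 11.9 × 1.97 × (470 − 157) = 7337.7 kJ/min
Energy balance on cold side (adiabatic exchanger): Q = ṁ_c·Cp_c·(T_c,out − T_c,in)
ṁ_c = 7337.7 / [0.970 × (2.40 − -37.3)] = 190.54 kg/min

ṁ_c = 191 kg/min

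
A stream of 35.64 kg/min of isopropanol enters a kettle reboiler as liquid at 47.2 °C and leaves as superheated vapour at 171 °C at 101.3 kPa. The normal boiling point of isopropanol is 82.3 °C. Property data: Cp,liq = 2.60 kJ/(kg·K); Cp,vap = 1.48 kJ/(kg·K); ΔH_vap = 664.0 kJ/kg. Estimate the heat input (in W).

Q = 527000 W

liquid 47.2→82.3 °C: 91.26 kJ/kg
vaporisation at 82.3 °C: 664 kJ/kg
vapour 82.3→171 °C: 131.28 kJ/kg
Δh = 91.26 + 664 + 131.28 = 886.54 kJ/kg
Q = ṁ·Δh = 35.64 kg/min × 886.54 kJ/kg = 31596 kJ/min
|Q| = 526.6 kW = 526600 W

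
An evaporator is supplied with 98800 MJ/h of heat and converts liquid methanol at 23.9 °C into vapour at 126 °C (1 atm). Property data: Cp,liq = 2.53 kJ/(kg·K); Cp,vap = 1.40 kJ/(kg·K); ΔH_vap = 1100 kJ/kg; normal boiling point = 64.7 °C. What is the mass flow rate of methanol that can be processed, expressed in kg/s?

Δh = 2.53×(64.7−23.9) + 1100 + 1.40×(126−64.7) = 1289 kJ/kg
Q = 98800 MJ/h = 27444 kJ/s = 27444 kJ/s
ṁ = Q/Δh = 27444 / 1289 = 21.291 kg/s

ṁ = 21.3 kg/s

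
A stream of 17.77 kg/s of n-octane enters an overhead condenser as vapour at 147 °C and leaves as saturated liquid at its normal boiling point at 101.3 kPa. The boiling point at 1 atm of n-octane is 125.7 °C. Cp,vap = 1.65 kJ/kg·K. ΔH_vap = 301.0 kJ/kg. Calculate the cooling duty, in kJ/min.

Q_c = 358000 kJ/min

vapour 147→125.7 °C: -35.145 kJ/kg
condensation at 125.7 °C: -301 kJ/kg
Δh = -35.145 + -301 = -336.14 kJ/kg
Q = ṁ·Δh = 17.77 kg/s × -336.14 kJ/kg = -5973.3 kJ/s
|Q| = 5973.3 kW = 358400 kJ/min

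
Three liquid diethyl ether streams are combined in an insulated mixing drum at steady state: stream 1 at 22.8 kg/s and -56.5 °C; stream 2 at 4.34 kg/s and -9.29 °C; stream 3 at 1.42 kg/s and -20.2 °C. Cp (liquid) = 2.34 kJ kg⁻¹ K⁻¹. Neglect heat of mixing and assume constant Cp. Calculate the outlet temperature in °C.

T_out = -47.5 °C

No heat crosses the boundary, so H_out = H_in.
Σ ṁᵢCp,ᵢTᵢ = 22.8×2.34×-56.5 + 4.34×2.34×-9.29 + 1.42×2.34×-20.2 = -3175.9
Σ ṁᵢCp,ᵢ = 22.8×2.34 + 4.34×2.34 + 1.42×2.34 = 66.83
T_out = -3175.9 / 66.83 = -47.521 °C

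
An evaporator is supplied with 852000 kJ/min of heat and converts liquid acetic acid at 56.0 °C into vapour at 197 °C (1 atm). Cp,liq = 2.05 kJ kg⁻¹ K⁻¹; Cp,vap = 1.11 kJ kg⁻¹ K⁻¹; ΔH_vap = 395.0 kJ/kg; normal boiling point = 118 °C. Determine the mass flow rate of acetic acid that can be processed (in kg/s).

ṁ = 23.3 kg/s

Δh = 2.05×(118−56.0) + 395.0 + 1.11×(197−118) = 609.79 kJ/kg
Q = 852000 kJ/min = 14200 kJ/s = 14200 kJ/s
ṁ = Q/Δh = 14200 / 609.79 = 23.287 kg/s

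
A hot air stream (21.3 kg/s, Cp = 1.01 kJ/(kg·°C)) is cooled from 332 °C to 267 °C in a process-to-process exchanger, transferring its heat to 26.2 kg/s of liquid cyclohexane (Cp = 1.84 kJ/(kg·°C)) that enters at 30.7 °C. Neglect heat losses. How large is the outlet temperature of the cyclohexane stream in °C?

Heat released by hot stream: Q = 21.3 × 1.01 × (332 − 267) = 1398.3 kJ/s
Energy balance on cold side (adiabatic exchanger): Q = ṁ_c·Cp_c·(T_c,out − T_c,in)
T_c,out = 30.7 + 1398.3/(26.2 × 1.84) = 59.706 °C

T_c,out = 59.7 °C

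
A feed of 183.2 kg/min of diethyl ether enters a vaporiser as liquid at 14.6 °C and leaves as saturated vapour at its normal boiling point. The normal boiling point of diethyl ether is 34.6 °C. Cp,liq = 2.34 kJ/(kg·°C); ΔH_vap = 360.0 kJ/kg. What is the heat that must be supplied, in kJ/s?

liquid 14.6→34.6 °C: 46.8 kJ/kg
vaporisation at 34.6 °C: 360 kJ/kg
Δh = 46.8 + 360 = 406.8 kJ/kg
Q = ṁ·Δh = 183.2 kg/min × 406.8 kJ/kg = 74526 kJ/min
|Q| = 1242.1 kW

Q = 1240 kJ/s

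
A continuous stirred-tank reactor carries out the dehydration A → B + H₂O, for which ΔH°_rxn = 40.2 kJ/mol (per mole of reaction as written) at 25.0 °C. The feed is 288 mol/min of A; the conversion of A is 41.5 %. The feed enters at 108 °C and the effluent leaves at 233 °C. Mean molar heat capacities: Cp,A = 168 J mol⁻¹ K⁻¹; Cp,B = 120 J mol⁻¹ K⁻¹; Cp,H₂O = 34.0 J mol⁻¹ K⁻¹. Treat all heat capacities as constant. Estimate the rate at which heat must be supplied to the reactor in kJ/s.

Q_in = 175 kJ/s

Extent of reaction ξ = 0.415 × 288 = 119.52 mol/min
Reaction term: ξ·ΔH°_rxn = 119.52 × 40.2 = 4804.7 kJ/min
Sensible, feed 108→25 °C: -4015.9 kJ/min
Outlet flows (mol/min): A 168.48, B 119.52, H₂O 119.52
Sensible, products 25→233 °C: 9715.8 kJ/min
Q = ΔH = 10505 kJ/min = 175.08 kW
Heat supplied = 175.08 kJ/s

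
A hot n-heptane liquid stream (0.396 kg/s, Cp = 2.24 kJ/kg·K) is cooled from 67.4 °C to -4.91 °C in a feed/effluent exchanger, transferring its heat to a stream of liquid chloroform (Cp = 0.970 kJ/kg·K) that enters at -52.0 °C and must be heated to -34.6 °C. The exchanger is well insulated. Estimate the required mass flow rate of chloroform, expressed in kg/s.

ṁ_c = 3.80 kg/s

Heat released by hot stream: Q = 0.396 × 2.24 × (67.4 − -4.91) = 64.142 kJ/s
Energy balance on cold side (adiabatic exchanger): Q = ṁ_c·Cp_c·(T_c,out − T_c,in)
ṁ_c = 64.142 / [0.970 × (-34.6 − -52.0)] = 3.8003 kg/s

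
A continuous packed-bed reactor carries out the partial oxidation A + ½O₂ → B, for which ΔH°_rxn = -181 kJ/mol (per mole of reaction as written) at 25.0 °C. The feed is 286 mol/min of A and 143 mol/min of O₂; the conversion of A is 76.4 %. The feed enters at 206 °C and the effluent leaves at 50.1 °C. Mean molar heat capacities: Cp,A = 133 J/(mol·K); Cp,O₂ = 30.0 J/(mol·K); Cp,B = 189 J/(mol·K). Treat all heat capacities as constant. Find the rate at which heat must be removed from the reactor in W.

Q_out = 765000 W

Extent of reaction ξ = 0.764 × 286 = 218.5 mol/min
Reaction term: ξ·ΔH°_rxn = 218.5 × -181 = -39549 kJ/min
Sensible, feed 206→25 °C: -7661.4 kJ/min
Outlet flows (mol/min): A 67.496, O₂ 33.748, B 218.5
Sensible, products 25→50.1 °C: 1287.3 kJ/min
Q = ΔH = -45923 kJ/min = -765.39 kW
Heat removed = 765390 W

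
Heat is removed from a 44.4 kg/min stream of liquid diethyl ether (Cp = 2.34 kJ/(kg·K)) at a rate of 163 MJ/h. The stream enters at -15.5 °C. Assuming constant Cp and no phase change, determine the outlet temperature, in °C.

Q = 163 MJ/h = 2716.7 kJ/min
ΔT = Q/(ṁ·Cp) = 2716.7/(44.4×2.34) = 26.148 K
T_out = -15.5 − 26.148 = -41.648 °C

T_out = -41.6 °C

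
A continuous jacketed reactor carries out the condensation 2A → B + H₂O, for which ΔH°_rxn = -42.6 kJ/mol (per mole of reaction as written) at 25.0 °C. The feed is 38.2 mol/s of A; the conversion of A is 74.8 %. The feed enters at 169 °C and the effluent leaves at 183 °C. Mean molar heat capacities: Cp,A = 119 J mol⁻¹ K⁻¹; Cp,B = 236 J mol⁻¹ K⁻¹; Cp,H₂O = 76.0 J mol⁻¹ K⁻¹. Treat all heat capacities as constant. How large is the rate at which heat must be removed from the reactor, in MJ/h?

Q_out = 1360 MJ/h

Extent of reaction ξ = 0.748 × 38.2 / 2 = 14.287 mol/s
Reaction term: ξ·ΔH°_rxn = 14.287 × -42.6 = -608.62 kJ/s
Sensible, feed 169→25 °C: -654.6 kJ/s
Outlet flows (mol/s): A 9.6264, B 14.287, H₂O 14.287
Sensible, products 25→183 °C: 885.28 kJ/s
Q = ΔH = -377.94 kJ/s = -377.94 kW
Heat removed = 1360.6 MJ/h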